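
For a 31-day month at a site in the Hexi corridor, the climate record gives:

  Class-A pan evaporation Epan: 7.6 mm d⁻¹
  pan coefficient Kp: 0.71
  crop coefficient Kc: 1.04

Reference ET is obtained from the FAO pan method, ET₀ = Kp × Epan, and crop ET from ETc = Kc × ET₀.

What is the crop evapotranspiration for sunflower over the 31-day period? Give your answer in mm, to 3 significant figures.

174 mm

ET₀ = 0.71 × 7.6 = 5.3960 mm/d
ETc = Kc × ET₀ = 1.04 × 5.3960 = 5.6118 mm/d
Over 31 days: 5.6118 × 31 = 173.966 mm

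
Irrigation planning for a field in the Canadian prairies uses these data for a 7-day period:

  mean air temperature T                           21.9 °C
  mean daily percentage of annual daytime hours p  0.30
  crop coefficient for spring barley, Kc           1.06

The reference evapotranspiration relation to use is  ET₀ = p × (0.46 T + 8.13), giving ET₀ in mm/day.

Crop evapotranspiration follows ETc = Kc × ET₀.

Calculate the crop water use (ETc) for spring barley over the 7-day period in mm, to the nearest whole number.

ET₀ = 0.30 × (0.46 × 21.9 + 8.13) = 0.30 × 18.204 = 5.4612 mm/d
ETc = Kc × ET₀ = 1.06 × 5.4612 = 5.7889 mm/d
Over 7 days: 5.7889 × 7 = 40.522 mm

41 mm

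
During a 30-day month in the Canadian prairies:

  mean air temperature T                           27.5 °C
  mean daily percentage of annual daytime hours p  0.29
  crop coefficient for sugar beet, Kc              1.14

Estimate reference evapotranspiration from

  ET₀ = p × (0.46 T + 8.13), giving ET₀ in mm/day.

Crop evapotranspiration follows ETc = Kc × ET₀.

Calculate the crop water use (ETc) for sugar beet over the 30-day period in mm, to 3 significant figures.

206 mm

ET₀ = 0.29 × (0.46 × 27.5 + 8.13) = 0.29 × 20.780 = 6.0262 mm/d
ETc = Kc × ET₀ = 1.14 × 6.0262 = 6.8699 mm/d
Over 30 days: 6.8699 × 30 = 206.097 mm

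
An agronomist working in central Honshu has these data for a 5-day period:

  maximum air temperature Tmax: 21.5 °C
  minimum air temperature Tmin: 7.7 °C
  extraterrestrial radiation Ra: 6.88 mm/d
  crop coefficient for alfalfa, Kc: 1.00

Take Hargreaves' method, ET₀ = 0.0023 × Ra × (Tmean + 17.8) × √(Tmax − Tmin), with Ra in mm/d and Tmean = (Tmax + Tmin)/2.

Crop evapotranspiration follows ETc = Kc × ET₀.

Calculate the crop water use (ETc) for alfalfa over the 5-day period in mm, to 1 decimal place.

Tmean = (21.5 + 7.7)/2 = 14.60 °C
ET₀ = 0.0023 × 6.88 × (14.60 + 17.8) × √13.8 = 0.0023 × 6.88 × 32.40 × 3.7148 = 1.9046 mm/d
ETc = Kc × ET₀ = 1.00 × 1.9046 = 1.9046 mm/d
Over 5 days: 1.9046 × 5 = 9.523 mm

9.5 mm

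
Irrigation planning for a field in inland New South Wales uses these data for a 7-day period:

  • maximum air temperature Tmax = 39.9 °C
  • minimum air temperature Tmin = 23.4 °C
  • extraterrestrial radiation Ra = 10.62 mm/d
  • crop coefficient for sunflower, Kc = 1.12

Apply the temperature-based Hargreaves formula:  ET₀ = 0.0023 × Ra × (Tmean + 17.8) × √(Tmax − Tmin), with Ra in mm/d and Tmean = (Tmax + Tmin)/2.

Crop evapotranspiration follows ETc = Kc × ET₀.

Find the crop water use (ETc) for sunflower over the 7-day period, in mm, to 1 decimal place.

38.5 mm

Tmean = (39.9 + 23.4)/2 = 31.65 °C
ET₀ = 0.0023 × 10.62 × (31.65 + 17.8) × √16.5 = 0.0023 × 10.62 × 49.45 × 4.0620 = 4.9064 mm/d
ETc = Kc × ET₀ = 1.12 × 4.9064 = 5.4952 mm/d
Over 7 days: 5.4952 × 7 = 38.466 mm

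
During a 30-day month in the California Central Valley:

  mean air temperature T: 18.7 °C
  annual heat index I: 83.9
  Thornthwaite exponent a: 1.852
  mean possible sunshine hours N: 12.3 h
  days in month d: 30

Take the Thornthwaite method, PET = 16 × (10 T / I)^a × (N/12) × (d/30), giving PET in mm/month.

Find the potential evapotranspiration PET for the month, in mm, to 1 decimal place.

10T/I = 10 × 18.7 / 83.9 = 2.2288
(10T/I)^a = 2.2288^1.852 = 4.4119
Uncorrected PET = 16 × 4.4119 = 70.590 mm
Correction = (N/12)(d/30) = (12.3/12)(30/30) = 1.0250
PET = 70.590 × 1.0250 = 72.355 mm/month

72.4 mm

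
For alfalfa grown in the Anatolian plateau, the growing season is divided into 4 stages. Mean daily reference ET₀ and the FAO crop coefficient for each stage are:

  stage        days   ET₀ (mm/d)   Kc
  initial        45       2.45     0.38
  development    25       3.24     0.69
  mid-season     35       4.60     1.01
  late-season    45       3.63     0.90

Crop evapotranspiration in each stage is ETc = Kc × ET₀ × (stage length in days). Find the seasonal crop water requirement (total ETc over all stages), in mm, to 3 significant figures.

initial: 0.38 × 2.45 × 45 = 41.90 mm
development: 0.69 × 3.24 × 25 = 55.89 mm
mid-season: 1.01 × 4.60 × 35 = 162.61 mm
late-season: 0.90 × 3.63 × 45 = 147.02 mm
Seasonal total = 407.42 mm

407 mm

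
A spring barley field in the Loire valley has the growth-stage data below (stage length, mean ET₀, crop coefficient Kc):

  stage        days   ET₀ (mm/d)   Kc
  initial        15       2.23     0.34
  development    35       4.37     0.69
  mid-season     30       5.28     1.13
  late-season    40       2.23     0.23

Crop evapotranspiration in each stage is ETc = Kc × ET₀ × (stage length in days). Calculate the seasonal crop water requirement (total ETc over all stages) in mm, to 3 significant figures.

316 mm

initial: 0.34 × 2.23 × 15 = 11.37 mm
development: 0.69 × 4.37 × 35 = 105.54 mm
mid-season: 1.13 × 5.28 × 30 = 178.99 mm
late-season: 0.23 × 2.23 × 40 = 20.52 mm
Seasonal total = 316.42 mm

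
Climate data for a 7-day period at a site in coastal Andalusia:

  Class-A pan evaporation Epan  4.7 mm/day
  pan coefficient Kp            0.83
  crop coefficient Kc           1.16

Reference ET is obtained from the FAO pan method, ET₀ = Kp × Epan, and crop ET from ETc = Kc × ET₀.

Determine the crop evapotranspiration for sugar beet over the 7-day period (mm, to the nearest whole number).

32 mm

ET₀ = 0.83 × 4.7 = 3.9010 mm/d
ETc = Kc × ET₀ = 1.16 × 3.9010 = 4.5252 mm/d
Over 7 days: 4.5252 × 7 = 31.676 mm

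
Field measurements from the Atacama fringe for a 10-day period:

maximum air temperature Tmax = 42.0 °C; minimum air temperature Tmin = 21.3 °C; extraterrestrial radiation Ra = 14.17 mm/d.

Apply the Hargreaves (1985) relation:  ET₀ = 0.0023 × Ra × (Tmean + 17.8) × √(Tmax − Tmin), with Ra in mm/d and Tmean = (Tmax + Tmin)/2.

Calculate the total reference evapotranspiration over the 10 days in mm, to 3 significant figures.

73.3 mm

Tmean = (42.0 + 21.3)/2 = 31.65 °C
ET₀ = 0.0023 × 14.17 × (31.65 + 17.8) × √20.7 = 0.0023 × 14.17 × 49.45 × 4.5497 = 7.3324 mm/d
Over 10 days: 7.3324 × 10 = 73.324 mm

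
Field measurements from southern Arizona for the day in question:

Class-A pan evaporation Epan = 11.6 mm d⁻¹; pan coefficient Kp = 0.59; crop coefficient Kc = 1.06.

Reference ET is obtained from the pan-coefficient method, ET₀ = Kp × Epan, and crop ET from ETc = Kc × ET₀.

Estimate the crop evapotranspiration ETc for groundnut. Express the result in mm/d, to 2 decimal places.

7.25 mm/d

ET₀ = 0.59 × 11.6 = 6.8440 mm/d
ETc = Kc × ET₀ = 1.06 × 6.8440 = 7.2546 mm/d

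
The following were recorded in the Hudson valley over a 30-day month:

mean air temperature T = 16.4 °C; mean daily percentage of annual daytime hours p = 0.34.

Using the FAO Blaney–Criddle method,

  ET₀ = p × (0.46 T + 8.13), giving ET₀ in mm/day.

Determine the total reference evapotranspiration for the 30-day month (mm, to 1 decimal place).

ET₀ = 0.34 × (0.46 × 16.4 + 8.13) = 0.34 × 15.674 = 5.3292 mm/d
Monthly total = 5.3292 × 30 = 159.876 mm

159.9 mm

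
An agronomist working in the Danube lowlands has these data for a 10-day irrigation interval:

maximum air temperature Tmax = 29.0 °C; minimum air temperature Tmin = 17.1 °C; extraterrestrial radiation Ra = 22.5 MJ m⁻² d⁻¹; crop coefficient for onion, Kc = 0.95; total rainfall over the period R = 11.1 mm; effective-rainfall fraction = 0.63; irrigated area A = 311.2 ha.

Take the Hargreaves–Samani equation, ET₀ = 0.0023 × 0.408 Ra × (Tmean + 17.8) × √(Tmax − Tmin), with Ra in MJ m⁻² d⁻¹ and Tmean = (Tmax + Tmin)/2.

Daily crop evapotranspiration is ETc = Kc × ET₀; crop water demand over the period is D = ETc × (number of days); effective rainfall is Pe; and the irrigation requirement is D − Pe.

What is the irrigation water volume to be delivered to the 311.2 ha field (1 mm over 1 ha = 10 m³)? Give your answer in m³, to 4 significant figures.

66200 m³

Tmean = (29.0 + 17.1)/2 = 23.05 °C
0.408 Ra = 0.408 × 22.5 = 9.1800 mm/d equivalent
ET₀ = 0.0023 × 9.1800 × (23.05 + 17.8) × √11.9 = 0.0023 × 9.1800 × 40.85 × 3.4496 = 2.9753 mm/d
ETc = Kc × ET₀ = 0.95 × 2.9753 = 2.8265 mm/d
Crop demand D = ETc × 10 d = 2.8265 × 10 = 28.265 mm
Pe = 0.63 × 11.1 = 6.993 mm
D − Pe = 28.265 − 6.993 = 21.272 mm
Volume = 21.272 mm × 311.2 ha × 10 = 66198.5 m³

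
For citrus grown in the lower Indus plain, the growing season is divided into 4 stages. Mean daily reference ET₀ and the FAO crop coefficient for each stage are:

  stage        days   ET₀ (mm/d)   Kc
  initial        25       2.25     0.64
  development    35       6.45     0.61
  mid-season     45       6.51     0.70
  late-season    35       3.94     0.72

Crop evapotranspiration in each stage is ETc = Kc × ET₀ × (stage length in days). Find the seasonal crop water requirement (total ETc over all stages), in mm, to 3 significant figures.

478 mm

initial: 0.64 × 2.25 × 25 = 36.00 mm
development: 0.61 × 6.45 × 35 = 137.71 mm
mid-season: 0.70 × 6.51 × 45 = 205.07 mm
late-season: 0.72 × 3.94 × 35 = 99.29 mm
Seasonal total = 478.07 mm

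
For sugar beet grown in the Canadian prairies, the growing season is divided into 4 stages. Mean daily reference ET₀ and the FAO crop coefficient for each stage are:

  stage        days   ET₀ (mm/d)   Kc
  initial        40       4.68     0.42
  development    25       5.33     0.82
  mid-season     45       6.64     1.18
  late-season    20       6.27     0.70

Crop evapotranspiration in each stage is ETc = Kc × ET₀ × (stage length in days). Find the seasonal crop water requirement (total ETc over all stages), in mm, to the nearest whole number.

628 mm

initial: 0.42 × 4.68 × 40 = 78.62 mm
development: 0.82 × 5.33 × 25 = 109.27 mm
mid-season: 1.18 × 6.64 × 45 = 352.58 mm
late-season: 0.70 × 6.27 × 20 = 87.78 mm
Seasonal total = 628.25 mm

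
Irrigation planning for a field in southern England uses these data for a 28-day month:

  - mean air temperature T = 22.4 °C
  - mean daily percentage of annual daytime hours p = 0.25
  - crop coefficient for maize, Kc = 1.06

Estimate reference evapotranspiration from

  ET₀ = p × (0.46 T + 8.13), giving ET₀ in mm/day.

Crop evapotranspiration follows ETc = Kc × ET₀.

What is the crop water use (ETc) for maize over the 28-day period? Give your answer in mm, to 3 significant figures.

ET₀ = 0.25 × (0.46 × 22.4 + 8.13) = 0.25 × 18.434 = 4.6085 mm/d
ETc = Kc × ET₀ = 1.06 × 4.6085 = 4.8850 mm/d
Over 28 days: 4.8850 × 28 = 136.780 mm

137 mm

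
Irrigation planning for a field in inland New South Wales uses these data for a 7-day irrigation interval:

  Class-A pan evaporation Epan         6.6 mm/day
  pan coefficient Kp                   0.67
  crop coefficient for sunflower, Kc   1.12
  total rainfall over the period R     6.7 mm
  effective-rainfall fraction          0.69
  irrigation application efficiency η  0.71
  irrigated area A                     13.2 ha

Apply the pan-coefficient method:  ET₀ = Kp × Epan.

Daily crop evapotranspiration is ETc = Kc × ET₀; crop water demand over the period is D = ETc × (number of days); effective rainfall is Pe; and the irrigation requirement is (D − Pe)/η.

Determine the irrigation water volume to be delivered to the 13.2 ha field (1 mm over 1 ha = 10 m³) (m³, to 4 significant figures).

5586 m³

ET₀ = 0.67 × 6.6 = 4.4220 mm/d
ETc = Kc × ET₀ = 1.12 × 4.4220 = 4.9526 mm/d
Crop demand D = ETc × 7 d = 4.9526 × 7 = 34.668 mm
Pe = 0.69 × 6.7 = 4.623 mm
D − Pe = 34.668 − 4.623 = 30.045 mm
Gross irrigation = 30.045 / 0.71 = 42.317 mm
Volume = 42.317 mm × 13.2 ha × 10 = 5585.8 m³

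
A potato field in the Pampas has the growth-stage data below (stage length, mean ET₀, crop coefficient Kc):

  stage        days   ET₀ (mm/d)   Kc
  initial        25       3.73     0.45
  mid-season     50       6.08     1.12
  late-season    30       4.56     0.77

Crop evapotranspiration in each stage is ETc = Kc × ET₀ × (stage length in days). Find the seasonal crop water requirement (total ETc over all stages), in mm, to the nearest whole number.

488 mm

initial: 0.45 × 3.73 × 25 = 41.96 mm
mid-season: 1.12 × 6.08 × 50 = 340.48 mm
late-season: 0.77 × 4.56 × 30 = 105.34 mm
Seasonal total = 487.78 mm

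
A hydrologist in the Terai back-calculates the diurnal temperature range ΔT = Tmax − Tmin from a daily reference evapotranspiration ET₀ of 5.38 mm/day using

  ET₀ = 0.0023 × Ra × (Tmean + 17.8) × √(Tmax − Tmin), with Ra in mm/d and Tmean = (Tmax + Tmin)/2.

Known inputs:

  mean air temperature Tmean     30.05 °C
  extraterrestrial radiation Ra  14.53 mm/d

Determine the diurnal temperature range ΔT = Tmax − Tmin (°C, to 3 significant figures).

√ΔT = ET₀ / [0.0023 × Ra × (Tmean+17.8)] = 5.38 / (0.0023 × 14.53 × 47.85) = 3.3644
ΔT = 3.3644² = 11.319 °C

11.3 °C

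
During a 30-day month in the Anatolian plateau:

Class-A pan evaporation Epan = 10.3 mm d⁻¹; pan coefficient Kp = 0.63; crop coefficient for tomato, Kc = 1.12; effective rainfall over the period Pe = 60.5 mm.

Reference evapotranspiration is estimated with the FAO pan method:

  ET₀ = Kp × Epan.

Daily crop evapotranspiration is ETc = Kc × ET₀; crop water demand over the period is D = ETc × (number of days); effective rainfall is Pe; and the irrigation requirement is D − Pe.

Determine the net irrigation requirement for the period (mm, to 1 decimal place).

157.5 mm

ET₀ = 0.63 × 10.3 = 6.4890 mm/d
ETc = Kc × ET₀ = 1.12 × 6.4890 = 7.2677 mm/d
Crop demand D = ETc × 30 d = 7.2677 × 30 = 218.031 mm
D − Pe = 218.031 − 60.5 = 157.531 mm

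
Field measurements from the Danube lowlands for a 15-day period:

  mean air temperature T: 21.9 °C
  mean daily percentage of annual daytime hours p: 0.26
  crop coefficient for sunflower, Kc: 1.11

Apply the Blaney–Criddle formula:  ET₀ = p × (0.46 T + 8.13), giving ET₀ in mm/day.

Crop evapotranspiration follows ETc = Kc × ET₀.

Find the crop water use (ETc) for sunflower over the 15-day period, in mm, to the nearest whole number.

79 mm

ET₀ = 0.26 × (0.46 × 21.9 + 8.13) = 0.26 × 18.204 = 4.7330 mm/d
ETc = Kc × ET₀ = 1.11 × 4.7330 = 5.2536 mm/d
Over 15 days: 5.2536 × 15 = 78.804 mm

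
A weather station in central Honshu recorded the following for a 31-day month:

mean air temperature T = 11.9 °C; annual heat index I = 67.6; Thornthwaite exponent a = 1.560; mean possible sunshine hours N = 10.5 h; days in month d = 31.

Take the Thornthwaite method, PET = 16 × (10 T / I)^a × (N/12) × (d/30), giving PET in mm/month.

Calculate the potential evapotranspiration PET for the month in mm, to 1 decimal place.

10T/I = 10 × 11.9 / 67.6 = 1.7604
(10T/I)^a = 1.7604^1.560 = 2.4163
Uncorrected PET = 16 × 2.4163 = 38.661 mm
Correction = (N/12)(d/30) = (10.5/12)(31/30) = 0.9042
PET = 38.661 × 0.9042 = 34.957 mm/month

35.0 mm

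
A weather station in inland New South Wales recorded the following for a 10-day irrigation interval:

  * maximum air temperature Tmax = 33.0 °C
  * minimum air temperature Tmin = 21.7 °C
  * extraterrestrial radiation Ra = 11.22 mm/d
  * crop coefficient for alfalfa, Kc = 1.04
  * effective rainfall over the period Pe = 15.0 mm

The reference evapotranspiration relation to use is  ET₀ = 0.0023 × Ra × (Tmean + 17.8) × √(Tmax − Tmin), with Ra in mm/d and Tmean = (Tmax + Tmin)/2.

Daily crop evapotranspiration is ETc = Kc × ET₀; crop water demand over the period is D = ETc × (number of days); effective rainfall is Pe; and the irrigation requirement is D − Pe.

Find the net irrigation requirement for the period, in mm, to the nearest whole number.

Tmean = (33.0 + 21.7)/2 = 27.35 °C
ET₀ = 0.0023 × 11.22 × (27.35 + 17.8) × √11.3 = 0.0023 × 11.22 × 45.15 × 3.3615 = 3.9166 mm/d
ETc = Kc × ET₀ = 1.04 × 3.9166 = 4.0733 mm/d
Crop demand D = ETc × 10 d = 4.0733 × 10 = 40.733 mm
D − Pe = 40.733 − 15.0 = 25.733 mm

26 mm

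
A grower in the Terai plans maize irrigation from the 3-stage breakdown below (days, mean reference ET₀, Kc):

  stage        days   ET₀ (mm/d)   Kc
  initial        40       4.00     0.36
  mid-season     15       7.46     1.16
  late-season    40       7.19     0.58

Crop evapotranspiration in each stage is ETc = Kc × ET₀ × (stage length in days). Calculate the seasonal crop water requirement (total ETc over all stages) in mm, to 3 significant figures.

354 mm

initial: 0.36 × 4.00 × 40 = 57.60 mm
mid-season: 1.16 × 7.46 × 15 = 129.80 mm
late-season: 0.58 × 7.19 × 40 = 166.81 mm
Seasonal total = 354.21 mm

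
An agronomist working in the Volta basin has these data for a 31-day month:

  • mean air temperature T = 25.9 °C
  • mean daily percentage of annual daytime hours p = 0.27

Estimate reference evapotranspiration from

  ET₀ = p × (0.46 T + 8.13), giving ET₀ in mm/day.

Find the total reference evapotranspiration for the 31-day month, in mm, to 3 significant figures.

168 mm

ET₀ = 0.27 × (0.46 × 25.9 + 8.13) = 0.27 × 20.044 = 5.4119 mm/d
Monthly total = 5.4119 × 31 = 167.769 mm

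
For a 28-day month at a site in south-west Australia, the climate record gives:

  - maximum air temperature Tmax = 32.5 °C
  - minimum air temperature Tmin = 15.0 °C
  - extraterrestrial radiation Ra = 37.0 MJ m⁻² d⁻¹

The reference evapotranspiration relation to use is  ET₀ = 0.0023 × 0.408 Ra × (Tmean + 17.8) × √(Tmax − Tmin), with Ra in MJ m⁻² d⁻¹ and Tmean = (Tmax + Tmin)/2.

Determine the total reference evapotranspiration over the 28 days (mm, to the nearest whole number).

169 mm

Tmean = (32.5 + 15.0)/2 = 23.75 °C
0.408 Ra = 0.408 × 37.0 = 15.0960 mm/d equivalent
ET₀ = 0.0023 × 15.0960 × (23.75 + 17.8) × √17.5 = 0.0023 × 15.0960 × 41.55 × 4.1833 = 6.0350 mm/d
Over 28 days: 6.0350 × 28 = 168.980 mm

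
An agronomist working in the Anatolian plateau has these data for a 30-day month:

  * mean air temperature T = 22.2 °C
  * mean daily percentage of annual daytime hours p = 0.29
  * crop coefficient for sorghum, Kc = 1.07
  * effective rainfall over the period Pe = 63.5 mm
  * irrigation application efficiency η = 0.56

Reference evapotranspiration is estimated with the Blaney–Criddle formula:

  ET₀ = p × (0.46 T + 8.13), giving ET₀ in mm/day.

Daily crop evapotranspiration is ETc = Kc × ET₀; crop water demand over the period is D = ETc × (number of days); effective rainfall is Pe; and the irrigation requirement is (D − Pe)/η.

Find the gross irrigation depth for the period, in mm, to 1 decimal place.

191.5 mm

ET₀ = 0.29 × (0.46 × 22.2 + 8.13) = 0.29 × 18.342 = 5.3192 mm/d
ETc = Kc × ET₀ = 1.07 × 5.3192 = 5.6915 mm/d
Crop demand D = ETc × 30 d = 5.6915 × 30 = 170.745 mm
D − Pe = 170.745 − 63.5 = 107.245 mm
Gross irrigation = 107.245 / 0.56 = 191.509 mm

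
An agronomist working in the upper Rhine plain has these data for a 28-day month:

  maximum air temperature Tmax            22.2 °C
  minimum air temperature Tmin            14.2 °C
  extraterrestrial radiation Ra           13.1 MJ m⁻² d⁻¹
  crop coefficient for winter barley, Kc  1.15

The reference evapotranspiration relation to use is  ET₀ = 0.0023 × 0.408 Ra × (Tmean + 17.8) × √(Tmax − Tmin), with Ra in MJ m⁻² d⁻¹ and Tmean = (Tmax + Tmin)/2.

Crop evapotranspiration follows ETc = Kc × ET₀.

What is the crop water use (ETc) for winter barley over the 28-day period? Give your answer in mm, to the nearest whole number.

Tmean = (22.2 + 14.2)/2 = 18.20 °C
0.408 Ra = 0.408 × 13.1 = 5.3448 mm/d equivalent
ET₀ = 0.0023 × 5.3448 × (18.20 + 17.8) × √8.0 = 0.0023 × 5.3448 × 36.00 × 2.8284 = 1.2517 mm/d
ETc = Kc × ET₀ = 1.15 × 1.2517 = 1.4395 mm/d
Over 28 days: 1.4395 × 28 = 40.306 mm

40 mm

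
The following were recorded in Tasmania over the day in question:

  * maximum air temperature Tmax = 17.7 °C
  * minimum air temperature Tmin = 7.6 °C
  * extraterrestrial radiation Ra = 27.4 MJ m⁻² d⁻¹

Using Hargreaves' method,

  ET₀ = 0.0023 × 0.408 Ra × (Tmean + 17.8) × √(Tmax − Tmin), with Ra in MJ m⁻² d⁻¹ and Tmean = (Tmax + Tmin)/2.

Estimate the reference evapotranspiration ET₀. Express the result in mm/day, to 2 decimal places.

Tmean = (17.7 + 7.6)/2 = 12.65 °C
0.408 Ra = 0.408 × 27.4 = 11.1792 mm/d equivalent
ET₀ = 0.0023 × 11.1792 × (12.65 + 17.8) × √10.1 = 0.0023 × 11.1792 × 30.45 × 3.1780 = 2.4882 mm/d

2.49 mm/day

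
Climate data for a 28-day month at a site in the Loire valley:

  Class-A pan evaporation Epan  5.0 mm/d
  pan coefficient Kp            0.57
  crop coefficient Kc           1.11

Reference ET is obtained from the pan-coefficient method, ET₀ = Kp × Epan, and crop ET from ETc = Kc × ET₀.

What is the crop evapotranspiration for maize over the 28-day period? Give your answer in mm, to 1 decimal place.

88.6 mm

ET₀ = 0.57 × 5.0 = 2.8500 mm/d
ETc = Kc × ET₀ = 1.11 × 2.8500 = 3.1635 mm/d
Over 28 days: 3.1635 × 28 = 88.578 mm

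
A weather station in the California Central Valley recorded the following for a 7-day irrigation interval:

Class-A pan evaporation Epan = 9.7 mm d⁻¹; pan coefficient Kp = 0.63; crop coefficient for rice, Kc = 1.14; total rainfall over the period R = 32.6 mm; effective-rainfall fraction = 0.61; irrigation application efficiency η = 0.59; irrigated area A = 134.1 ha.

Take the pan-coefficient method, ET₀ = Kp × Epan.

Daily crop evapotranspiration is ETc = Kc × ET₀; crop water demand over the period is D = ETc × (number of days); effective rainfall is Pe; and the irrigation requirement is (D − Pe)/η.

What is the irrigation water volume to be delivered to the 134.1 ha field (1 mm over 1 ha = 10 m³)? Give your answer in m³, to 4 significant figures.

ET₀ = 0.63 × 9.7 = 6.1110 mm/d
ETc = Kc × ET₀ = 1.14 × 6.1110 = 6.9665 mm/d
Crop demand D = ETc × 7 d = 6.9665 × 7 = 48.766 mm
Pe = 0.61 × 32.6 = 19.886 mm
D − Pe = 48.766 − 19.886 = 28.880 mm
Gross irrigation = 28.880 / 0.59 = 48.949 mm
Volume = 48.949 mm × 134.1 ha × 10 = 65640.6 m³

65640 m³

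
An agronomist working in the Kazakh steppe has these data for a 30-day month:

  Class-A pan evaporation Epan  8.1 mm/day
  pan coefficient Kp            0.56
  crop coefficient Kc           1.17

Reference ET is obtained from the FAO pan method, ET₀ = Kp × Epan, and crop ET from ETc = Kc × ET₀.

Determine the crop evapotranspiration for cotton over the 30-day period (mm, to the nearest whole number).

ET₀ = 0.56 × 8.1 = 4.5360 mm/d
ETc = Kc × ET₀ = 1.17 × 4.5360 = 5.3071 mm/d
Over 30 days: 5.3071 × 30 = 159.213 mm

159 mm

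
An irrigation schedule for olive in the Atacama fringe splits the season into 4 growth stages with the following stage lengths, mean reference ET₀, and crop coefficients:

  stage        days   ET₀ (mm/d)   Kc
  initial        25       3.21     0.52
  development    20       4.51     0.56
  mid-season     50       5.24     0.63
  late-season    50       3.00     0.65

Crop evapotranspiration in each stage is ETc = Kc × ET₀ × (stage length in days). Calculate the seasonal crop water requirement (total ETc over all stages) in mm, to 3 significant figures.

355 mm

initial: 0.52 × 3.21 × 25 = 41.73 mm
development: 0.56 × 4.51 × 20 = 50.51 mm
mid-season: 0.63 × 5.24 × 50 = 165.06 mm
late-season: 0.65 × 3.00 × 50 = 97.50 mm
Seasonal total = 354.80 mm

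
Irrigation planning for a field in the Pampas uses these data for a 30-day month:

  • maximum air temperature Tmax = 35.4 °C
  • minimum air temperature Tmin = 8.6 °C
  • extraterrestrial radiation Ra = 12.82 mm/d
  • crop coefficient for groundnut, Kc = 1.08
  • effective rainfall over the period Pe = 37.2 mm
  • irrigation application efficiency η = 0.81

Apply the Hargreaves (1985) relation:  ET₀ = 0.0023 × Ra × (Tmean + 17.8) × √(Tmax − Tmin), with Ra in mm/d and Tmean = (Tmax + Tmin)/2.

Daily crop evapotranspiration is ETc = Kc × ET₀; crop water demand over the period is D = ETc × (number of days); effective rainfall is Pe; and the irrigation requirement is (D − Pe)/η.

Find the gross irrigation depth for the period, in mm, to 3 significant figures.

197 mm

Tmean = (35.4 + 8.6)/2 = 22.00 °C
ET₀ = 0.0023 × 12.82 × (22.00 + 17.8) × √26.8 = 0.0023 × 12.82 × 39.80 × 5.1769 = 6.0753 mm/d
ETc = Kc × ET₀ = 1.08 × 6.0753 = 6.5613 mm/d
Crop demand D = ETc × 30 d = 6.5613 × 30 = 196.839 mm
D − Pe = 196.839 − 37.2 = 159.639 mm
Gross irrigation = 159.639 / 0.81 = 197.085 mm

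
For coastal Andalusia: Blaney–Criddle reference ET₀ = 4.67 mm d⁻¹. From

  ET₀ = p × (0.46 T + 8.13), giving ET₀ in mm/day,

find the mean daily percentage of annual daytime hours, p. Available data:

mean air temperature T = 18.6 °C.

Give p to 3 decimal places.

p = ET₀ / (0.46 T + 8.13) = 4.67 / (0.46 × 18.6 + 8.13) = 4.67 / 16.686 = 0.2799

0.280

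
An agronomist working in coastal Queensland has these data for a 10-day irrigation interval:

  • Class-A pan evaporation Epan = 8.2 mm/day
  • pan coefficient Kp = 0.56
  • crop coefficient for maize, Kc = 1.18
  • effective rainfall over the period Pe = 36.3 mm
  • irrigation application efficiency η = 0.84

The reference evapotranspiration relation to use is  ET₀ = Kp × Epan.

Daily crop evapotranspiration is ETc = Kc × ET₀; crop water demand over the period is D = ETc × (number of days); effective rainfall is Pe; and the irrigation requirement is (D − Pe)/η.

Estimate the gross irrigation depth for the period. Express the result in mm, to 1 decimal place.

21.3 mm

ET₀ = 0.56 × 8.2 = 4.5920 mm/d
ETc = Kc × ET₀ = 1.18 × 4.5920 = 5.4186 mm/d
Crop demand D = ETc × 10 d = 5.4186 × 10 = 54.186 mm
D − Pe = 54.186 − 36.3 = 17.886 mm
Gross irrigation = 17.886 / 0.84 = 21.293 mm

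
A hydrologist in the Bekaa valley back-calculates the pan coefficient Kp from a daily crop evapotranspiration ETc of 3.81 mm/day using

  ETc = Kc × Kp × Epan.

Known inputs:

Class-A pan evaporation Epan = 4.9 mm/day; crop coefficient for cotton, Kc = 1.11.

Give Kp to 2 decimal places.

ETc = Kc × Kp × Epan  ⇒  Kp = ETc / (Kc × Epan)
Kp = 3.81 / (1.11 × 4.9) = 3.81 / 5.439 = 0.7005

0.70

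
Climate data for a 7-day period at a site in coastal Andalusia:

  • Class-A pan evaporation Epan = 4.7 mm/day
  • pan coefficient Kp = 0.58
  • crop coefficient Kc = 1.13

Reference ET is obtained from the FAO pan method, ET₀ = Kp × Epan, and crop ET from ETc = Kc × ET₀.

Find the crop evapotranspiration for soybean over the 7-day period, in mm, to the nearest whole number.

ET₀ = 0.58 × 4.7 = 2.7260 mm/d
ETc = Kc × ET₀ = 1.13 × 2.7260 = 3.0804 mm/d
Over 7 days: 3.0804 × 7 = 21.563 mm

22 mm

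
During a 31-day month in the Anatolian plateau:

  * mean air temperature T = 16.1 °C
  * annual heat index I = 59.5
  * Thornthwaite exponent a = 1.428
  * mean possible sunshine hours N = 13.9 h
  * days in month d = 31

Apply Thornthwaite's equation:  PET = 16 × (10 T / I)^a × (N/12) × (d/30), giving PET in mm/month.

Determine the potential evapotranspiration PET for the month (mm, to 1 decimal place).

79.3 mm

10T/I = 10 × 16.1 / 59.5 = 2.7059
(10T/I)^a = 2.7059^1.428 = 4.1433
Uncorrected PET = 16 × 4.1433 = 66.293 mm
Correction = (N/12)(d/30) = (13.9/12)(31/30) = 1.1969
PET = 66.293 × 1.1969 = 79.346 mm/month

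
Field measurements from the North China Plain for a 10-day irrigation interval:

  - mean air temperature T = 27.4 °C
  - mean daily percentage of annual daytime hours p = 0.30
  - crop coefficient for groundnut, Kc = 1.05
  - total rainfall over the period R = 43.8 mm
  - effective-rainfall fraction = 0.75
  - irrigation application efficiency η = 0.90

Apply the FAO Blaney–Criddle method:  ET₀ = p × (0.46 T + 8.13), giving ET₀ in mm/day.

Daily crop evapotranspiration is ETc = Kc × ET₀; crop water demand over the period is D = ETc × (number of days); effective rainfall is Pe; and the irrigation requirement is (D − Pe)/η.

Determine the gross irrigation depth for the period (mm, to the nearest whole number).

ET₀ = 0.30 × (0.46 × 27.4 + 8.13) = 0.30 × 20.734 = 6.2202 mm/d
ETc = Kc × ET₀ = 1.05 × 6.2202 = 6.5312 mm/d
Crop demand D = ETc × 10 d = 6.5312 × 10 = 65.312 mm
Pe = 0.75 × 43.8 = 32.850 mm
D − Pe = 65.312 − 32.850 = 32.462 mm
Gross irrigation = 32.462 / 0.90 = 36.069 mm

36 mm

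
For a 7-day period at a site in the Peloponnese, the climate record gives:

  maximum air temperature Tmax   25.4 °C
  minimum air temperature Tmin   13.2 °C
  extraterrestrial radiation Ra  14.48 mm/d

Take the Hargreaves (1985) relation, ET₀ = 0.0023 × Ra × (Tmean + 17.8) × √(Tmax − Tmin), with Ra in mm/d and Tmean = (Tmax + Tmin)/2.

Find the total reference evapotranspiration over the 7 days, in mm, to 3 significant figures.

30.2 mm

Tmean = (25.4 + 13.2)/2 = 19.30 °C
ET₀ = 0.0023 × 14.48 × (19.30 + 17.8) × √12.2 = 0.0023 × 14.48 × 37.10 × 3.4928 = 4.3156 mm/d
Over 7 days: 4.3156 × 7 = 30.209 mm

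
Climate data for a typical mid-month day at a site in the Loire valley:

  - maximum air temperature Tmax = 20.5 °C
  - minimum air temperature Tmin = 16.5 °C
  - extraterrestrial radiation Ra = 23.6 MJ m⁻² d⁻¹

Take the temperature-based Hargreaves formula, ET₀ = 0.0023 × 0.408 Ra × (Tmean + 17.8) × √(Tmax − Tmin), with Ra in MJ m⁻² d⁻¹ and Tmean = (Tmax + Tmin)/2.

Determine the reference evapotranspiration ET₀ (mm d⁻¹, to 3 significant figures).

Tmean = (20.5 + 16.5)/2 = 18.50 °C
0.408 Ra = 0.408 × 23.6 = 9.6288 mm/d equivalent
ET₀ = 0.0023 × 9.6288 × (18.50 + 17.8) × √4.0 = 0.0023 × 9.6288 × 36.30 × 2.0000 = 1.6078 mm/d

1.61 mm d⁻¹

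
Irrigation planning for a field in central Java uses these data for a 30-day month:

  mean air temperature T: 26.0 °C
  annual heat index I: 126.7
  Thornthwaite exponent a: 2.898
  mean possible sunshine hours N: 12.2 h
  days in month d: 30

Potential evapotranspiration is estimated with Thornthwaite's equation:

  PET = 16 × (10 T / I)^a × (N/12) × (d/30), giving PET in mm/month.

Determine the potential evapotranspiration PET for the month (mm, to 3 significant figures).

131 mm

10T/I = 10 × 26.0 / 126.7 = 2.0521
(10T/I)^a = 2.0521^2.898 = 8.0307
Uncorrected PET = 16 × 8.0307 = 128.491 mm
Correction = (N/12)(d/30) = (12.2/12)(30/30) = 1.0167
PET = 128.491 × 1.0167 = 130.637 mm/month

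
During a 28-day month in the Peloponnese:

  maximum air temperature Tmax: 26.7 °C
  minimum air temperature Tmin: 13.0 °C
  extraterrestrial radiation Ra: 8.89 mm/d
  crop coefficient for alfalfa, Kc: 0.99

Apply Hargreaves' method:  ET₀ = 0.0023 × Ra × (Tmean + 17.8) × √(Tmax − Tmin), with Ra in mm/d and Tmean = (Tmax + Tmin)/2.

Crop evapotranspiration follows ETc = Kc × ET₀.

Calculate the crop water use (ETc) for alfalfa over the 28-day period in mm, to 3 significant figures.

Tmean = (26.7 + 13.0)/2 = 19.85 °C
ET₀ = 0.0023 × 8.89 × (19.85 + 17.8) × √13.7 = 0.0023 × 8.89 × 37.65 × 3.7014 = 2.8494 mm/d
ETc = Kc × ET₀ = 0.99 × 2.8494 = 2.8209 mm/d
Over 28 days: 2.8209 × 28 = 78.985 mm

79.0 mm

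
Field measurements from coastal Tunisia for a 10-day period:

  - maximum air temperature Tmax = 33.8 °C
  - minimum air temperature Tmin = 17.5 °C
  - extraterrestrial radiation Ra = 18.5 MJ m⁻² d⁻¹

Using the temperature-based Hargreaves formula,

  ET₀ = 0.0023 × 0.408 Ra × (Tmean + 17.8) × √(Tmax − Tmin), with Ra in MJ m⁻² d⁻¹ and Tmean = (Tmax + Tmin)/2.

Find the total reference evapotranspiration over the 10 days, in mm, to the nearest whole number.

Tmean = (33.8 + 17.5)/2 = 25.65 °C
0.408 Ra = 0.408 × 18.5 = 7.5480 mm/d equivalent
ET₀ = 0.0023 × 7.5480 × (25.65 + 17.8) × √16.3 = 0.0023 × 7.5480 × 43.45 × 4.0373 = 3.0454 mm/d
Over 10 days: 3.0454 × 10 = 30.454 mm

30 mm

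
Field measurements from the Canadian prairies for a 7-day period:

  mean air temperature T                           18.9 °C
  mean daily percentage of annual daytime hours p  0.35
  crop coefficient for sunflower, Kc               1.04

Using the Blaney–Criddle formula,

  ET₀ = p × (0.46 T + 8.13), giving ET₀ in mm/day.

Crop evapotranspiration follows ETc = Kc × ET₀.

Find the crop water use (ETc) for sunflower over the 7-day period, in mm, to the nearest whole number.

ET₀ = 0.35 × (0.46 × 18.9 + 8.13) = 0.35 × 16.824 = 5.8884 mm/d
ETc = Kc × ET₀ = 1.04 × 5.8884 = 6.1239 mm/d
Over 7 days: 6.1239 × 7 = 42.867 mm

43 mm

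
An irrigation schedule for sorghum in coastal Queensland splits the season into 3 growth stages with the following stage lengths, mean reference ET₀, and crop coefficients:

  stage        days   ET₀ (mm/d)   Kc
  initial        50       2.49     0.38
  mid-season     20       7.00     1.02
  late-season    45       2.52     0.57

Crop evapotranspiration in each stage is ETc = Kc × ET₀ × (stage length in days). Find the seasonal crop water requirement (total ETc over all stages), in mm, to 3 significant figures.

initial: 0.38 × 2.49 × 50 = 47.31 mm
mid-season: 1.02 × 7.00 × 20 = 142.80 mm
late-season: 0.57 × 2.52 × 45 = 64.64 mm
Seasonal total = 254.75 mm

255 mm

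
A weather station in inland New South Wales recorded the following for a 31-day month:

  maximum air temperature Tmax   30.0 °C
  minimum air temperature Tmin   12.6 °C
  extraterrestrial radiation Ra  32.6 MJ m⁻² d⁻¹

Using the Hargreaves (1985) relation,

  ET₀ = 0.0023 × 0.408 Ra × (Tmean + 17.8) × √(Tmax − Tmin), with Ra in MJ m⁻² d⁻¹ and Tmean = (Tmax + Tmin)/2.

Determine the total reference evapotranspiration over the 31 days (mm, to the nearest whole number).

Tmean = (30.0 + 12.6)/2 = 21.30 °C
0.408 Ra = 0.408 × 32.6 = 13.3008 mm/d equivalent
ET₀ = 0.0023 × 13.3008 × (21.30 + 17.8) × √17.4 = 0.0023 × 13.3008 × 39.10 × 4.1713 = 4.9895 mm/d
Over 31 days: 4.9895 × 31 = 154.675 mm

155 mm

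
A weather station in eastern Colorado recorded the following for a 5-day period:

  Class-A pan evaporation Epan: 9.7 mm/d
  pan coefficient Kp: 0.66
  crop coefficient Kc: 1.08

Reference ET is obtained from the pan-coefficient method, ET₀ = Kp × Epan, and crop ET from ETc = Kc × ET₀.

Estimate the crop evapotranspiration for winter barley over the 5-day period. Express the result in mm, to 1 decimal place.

ET₀ = 0.66 × 9.7 = 6.4020 mm/d
ETc = Kc × ET₀ = 1.08 × 6.4020 = 6.9142 mm/d
Over 5 days: 6.9142 × 5 = 34.571 mm

34.6 mm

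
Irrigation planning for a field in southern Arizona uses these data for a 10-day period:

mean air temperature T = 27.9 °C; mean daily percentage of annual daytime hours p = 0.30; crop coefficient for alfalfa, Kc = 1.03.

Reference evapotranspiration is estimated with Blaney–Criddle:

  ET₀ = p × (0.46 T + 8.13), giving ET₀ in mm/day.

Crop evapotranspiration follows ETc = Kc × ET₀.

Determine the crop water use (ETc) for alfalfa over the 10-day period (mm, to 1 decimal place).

ET₀ = 0.30 × (0.46 × 27.9 + 8.13) = 0.30 × 20.964 = 6.2892 mm/d
ETc = Kc × ET₀ = 1.03 × 6.2892 = 6.4779 mm/d
Over 10 days: 6.4779 × 10 = 64.779 mm

64.8 mm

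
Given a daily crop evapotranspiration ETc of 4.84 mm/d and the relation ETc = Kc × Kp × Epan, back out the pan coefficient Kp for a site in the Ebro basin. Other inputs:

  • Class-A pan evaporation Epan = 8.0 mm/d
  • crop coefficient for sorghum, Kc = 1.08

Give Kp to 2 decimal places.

ETc = Kc × Kp × Epan  ⇒  Kp = ETc / (Kc × Epan)
Kp = 4.84 / (1.08 × 8.0) = 4.84 / 8.640 = 0.5602

0.56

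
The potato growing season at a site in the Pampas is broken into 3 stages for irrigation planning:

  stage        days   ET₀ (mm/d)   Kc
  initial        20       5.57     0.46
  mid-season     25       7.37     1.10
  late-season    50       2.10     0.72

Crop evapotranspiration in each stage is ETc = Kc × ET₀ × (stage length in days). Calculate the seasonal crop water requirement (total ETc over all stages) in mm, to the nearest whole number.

initial: 0.46 × 5.57 × 20 = 51.24 mm
mid-season: 1.10 × 7.37 × 25 = 202.68 mm
late-season: 0.72 × 2.10 × 50 = 75.60 mm
Seasonal total = 329.52 mm

330 mm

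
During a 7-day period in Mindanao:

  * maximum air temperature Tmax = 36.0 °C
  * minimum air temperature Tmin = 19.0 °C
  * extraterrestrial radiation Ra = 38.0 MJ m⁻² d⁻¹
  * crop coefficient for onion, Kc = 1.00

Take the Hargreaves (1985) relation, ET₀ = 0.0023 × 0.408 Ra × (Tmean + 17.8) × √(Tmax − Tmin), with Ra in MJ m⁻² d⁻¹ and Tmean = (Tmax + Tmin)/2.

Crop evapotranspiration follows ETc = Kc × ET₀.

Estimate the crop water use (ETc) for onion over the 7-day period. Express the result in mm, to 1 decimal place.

46.6 mm

Tmean = (36.0 + 19.0)/2 = 27.50 °C
0.408 Ra = 0.408 × 38.0 = 15.5040 mm/d equivalent
ET₀ = 0.0023 × 15.5040 × (27.50 + 17.8) × √17.0 = 0.0023 × 15.5040 × 45.30 × 4.1231 = 6.6603 mm/d
ETc = Kc × ET₀ = 1.00 × 6.6603 = 6.6603 mm/d
Over 7 days: 6.6603 × 7 = 46.622 mm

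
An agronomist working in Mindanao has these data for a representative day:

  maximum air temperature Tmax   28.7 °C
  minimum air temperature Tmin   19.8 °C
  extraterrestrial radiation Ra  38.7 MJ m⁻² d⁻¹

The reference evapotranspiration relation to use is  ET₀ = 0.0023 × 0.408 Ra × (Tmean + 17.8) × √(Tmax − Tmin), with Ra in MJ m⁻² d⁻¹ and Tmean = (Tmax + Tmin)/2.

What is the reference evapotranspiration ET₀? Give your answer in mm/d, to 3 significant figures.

Tmean = (28.7 + 19.8)/2 = 24.25 °C
0.408 Ra = 0.408 × 38.7 = 15.7896 mm/d equivalent
ET₀ = 0.0023 × 15.7896 × (24.25 + 17.8) × √8.9 = 0.0023 × 15.7896 × 42.05 × 2.9833 = 4.5558 mm/d

4.56 mm/d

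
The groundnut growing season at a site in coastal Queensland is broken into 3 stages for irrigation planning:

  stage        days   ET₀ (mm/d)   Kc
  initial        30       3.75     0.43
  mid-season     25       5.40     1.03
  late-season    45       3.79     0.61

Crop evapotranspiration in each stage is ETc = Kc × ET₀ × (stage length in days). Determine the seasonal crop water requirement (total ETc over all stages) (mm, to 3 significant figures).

initial: 0.43 × 3.75 × 30 = 48.38 mm
mid-season: 1.03 × 5.40 × 25 = 139.05 mm
late-season: 0.61 × 3.79 × 45 = 104.04 mm
Seasonal total = 291.47 mm

291 mm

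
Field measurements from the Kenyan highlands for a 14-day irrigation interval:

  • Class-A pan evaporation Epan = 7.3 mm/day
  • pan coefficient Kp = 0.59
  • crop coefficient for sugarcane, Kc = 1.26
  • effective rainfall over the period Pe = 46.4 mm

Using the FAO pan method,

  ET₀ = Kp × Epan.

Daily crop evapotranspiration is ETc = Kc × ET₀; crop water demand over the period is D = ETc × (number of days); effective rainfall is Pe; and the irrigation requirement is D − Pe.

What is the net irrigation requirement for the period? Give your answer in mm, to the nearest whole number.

ET₀ = 0.59 × 7.3 = 4.3070 mm/d
ETc = Kc × ET₀ = 1.26 × 4.3070 = 5.4268 mm/d
Crop demand D = ETc × 14 d = 5.4268 × 14 = 75.975 mm
D − Pe = 75.975 − 46.4 = 29.575 mm

30 mm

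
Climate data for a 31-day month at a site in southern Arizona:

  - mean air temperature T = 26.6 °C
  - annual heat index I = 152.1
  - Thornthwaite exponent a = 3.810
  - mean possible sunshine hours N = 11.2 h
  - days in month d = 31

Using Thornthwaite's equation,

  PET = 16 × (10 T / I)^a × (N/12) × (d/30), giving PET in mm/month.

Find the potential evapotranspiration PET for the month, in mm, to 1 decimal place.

129.8 mm

10T/I = 10 × 26.6 / 152.1 = 1.7488
(10T/I)^a = 1.7488^3.810 = 8.4109
Uncorrected PET = 16 × 8.4109 = 134.574 mm
Correction = (N/12)(d/30) = (11.2/12)(31/30) = 0.9644
PET = 134.574 × 0.9644 = 129.783 mm/month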